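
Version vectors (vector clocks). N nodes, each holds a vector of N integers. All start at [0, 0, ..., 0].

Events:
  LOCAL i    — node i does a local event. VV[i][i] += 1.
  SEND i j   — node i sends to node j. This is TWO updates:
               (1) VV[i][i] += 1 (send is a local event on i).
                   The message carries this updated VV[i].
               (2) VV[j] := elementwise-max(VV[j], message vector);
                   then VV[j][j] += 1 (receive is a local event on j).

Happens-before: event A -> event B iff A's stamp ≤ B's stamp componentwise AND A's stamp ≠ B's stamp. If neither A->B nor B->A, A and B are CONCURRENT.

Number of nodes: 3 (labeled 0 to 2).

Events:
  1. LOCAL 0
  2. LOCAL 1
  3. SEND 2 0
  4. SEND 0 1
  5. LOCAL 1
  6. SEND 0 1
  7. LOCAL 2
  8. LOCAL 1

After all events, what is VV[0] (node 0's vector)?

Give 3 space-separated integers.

Answer: 4 0 1

Derivation:
Initial: VV[0]=[0, 0, 0]
Initial: VV[1]=[0, 0, 0]
Initial: VV[2]=[0, 0, 0]
Event 1: LOCAL 0: VV[0][0]++ -> VV[0]=[1, 0, 0]
Event 2: LOCAL 1: VV[1][1]++ -> VV[1]=[0, 1, 0]
Event 3: SEND 2->0: VV[2][2]++ -> VV[2]=[0, 0, 1], msg_vec=[0, 0, 1]; VV[0]=max(VV[0],msg_vec) then VV[0][0]++ -> VV[0]=[2, 0, 1]
Event 4: SEND 0->1: VV[0][0]++ -> VV[0]=[3, 0, 1], msg_vec=[3, 0, 1]; VV[1]=max(VV[1],msg_vec) then VV[1][1]++ -> VV[1]=[3, 2, 1]
Event 5: LOCAL 1: VV[1][1]++ -> VV[1]=[3, 3, 1]
Event 6: SEND 0->1: VV[0][0]++ -> VV[0]=[4, 0, 1], msg_vec=[4, 0, 1]; VV[1]=max(VV[1],msg_vec) then VV[1][1]++ -> VV[1]=[4, 4, 1]
Event 7: LOCAL 2: VV[2][2]++ -> VV[2]=[0, 0, 2]
Event 8: LOCAL 1: VV[1][1]++ -> VV[1]=[4, 5, 1]
Final vectors: VV[0]=[4, 0, 1]; VV[1]=[4, 5, 1]; VV[2]=[0, 0, 2]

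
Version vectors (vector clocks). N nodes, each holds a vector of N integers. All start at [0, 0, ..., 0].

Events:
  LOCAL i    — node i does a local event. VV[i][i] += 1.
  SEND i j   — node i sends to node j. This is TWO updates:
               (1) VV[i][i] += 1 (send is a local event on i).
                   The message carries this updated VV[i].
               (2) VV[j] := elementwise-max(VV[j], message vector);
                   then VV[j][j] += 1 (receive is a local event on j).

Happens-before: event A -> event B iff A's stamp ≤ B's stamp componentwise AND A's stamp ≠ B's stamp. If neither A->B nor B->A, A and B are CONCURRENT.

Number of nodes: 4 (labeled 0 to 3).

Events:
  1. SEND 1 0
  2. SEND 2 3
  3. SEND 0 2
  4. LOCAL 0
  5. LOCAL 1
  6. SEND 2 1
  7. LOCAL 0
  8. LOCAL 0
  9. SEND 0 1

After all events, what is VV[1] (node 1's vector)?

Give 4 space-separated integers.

Initial: VV[0]=[0, 0, 0, 0]
Initial: VV[1]=[0, 0, 0, 0]
Initial: VV[2]=[0, 0, 0, 0]
Initial: VV[3]=[0, 0, 0, 0]
Event 1: SEND 1->0: VV[1][1]++ -> VV[1]=[0, 1, 0, 0], msg_vec=[0, 1, 0, 0]; VV[0]=max(VV[0],msg_vec) then VV[0][0]++ -> VV[0]=[1, 1, 0, 0]
Event 2: SEND 2->3: VV[2][2]++ -> VV[2]=[0, 0, 1, 0], msg_vec=[0, 0, 1, 0]; VV[3]=max(VV[3],msg_vec) then VV[3][3]++ -> VV[3]=[0, 0, 1, 1]
Event 3: SEND 0->2: VV[0][0]++ -> VV[0]=[2, 1, 0, 0], msg_vec=[2, 1, 0, 0]; VV[2]=max(VV[2],msg_vec) then VV[2][2]++ -> VV[2]=[2, 1, 2, 0]
Event 4: LOCAL 0: VV[0][0]++ -> VV[0]=[3, 1, 0, 0]
Event 5: LOCAL 1: VV[1][1]++ -> VV[1]=[0, 2, 0, 0]
Event 6: SEND 2->1: VV[2][2]++ -> VV[2]=[2, 1, 3, 0], msg_vec=[2, 1, 3, 0]; VV[1]=max(VV[1],msg_vec) then VV[1][1]++ -> VV[1]=[2, 3, 3, 0]
Event 7: LOCAL 0: VV[0][0]++ -> VV[0]=[4, 1, 0, 0]
Event 8: LOCAL 0: VV[0][0]++ -> VV[0]=[5, 1, 0, 0]
Event 9: SEND 0->1: VV[0][0]++ -> VV[0]=[6, 1, 0, 0], msg_vec=[6, 1, 0, 0]; VV[1]=max(VV[1],msg_vec) then VV[1][1]++ -> VV[1]=[6, 4, 3, 0]
Final vectors: VV[0]=[6, 1, 0, 0]; VV[1]=[6, 4, 3, 0]; VV[2]=[2, 1, 3, 0]; VV[3]=[0, 0, 1, 1]

Answer: 6 4 3 0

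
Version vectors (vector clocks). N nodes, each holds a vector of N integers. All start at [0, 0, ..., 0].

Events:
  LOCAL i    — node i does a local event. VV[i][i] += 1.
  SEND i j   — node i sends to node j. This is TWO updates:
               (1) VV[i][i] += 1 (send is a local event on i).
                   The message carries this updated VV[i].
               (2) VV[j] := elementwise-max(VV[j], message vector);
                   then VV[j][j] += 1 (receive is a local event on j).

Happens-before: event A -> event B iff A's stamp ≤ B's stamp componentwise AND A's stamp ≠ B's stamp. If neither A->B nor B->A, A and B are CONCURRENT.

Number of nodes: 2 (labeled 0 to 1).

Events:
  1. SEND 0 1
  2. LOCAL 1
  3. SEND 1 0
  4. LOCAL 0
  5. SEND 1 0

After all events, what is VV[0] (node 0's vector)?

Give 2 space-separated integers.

Initial: VV[0]=[0, 0]
Initial: VV[1]=[0, 0]
Event 1: SEND 0->1: VV[0][0]++ -> VV[0]=[1, 0], msg_vec=[1, 0]; VV[1]=max(VV[1],msg_vec) then VV[1][1]++ -> VV[1]=[1, 1]
Event 2: LOCAL 1: VV[1][1]++ -> VV[1]=[1, 2]
Event 3: SEND 1->0: VV[1][1]++ -> VV[1]=[1, 3], msg_vec=[1, 3]; VV[0]=max(VV[0],msg_vec) then VV[0][0]++ -> VV[0]=[2, 3]
Event 4: LOCAL 0: VV[0][0]++ -> VV[0]=[3, 3]
Event 5: SEND 1->0: VV[1][1]++ -> VV[1]=[1, 4], msg_vec=[1, 4]; VV[0]=max(VV[0],msg_vec) then VV[0][0]++ -> VV[0]=[4, 4]
Final vectors: VV[0]=[4, 4]; VV[1]=[1, 4]

Answer: 4 4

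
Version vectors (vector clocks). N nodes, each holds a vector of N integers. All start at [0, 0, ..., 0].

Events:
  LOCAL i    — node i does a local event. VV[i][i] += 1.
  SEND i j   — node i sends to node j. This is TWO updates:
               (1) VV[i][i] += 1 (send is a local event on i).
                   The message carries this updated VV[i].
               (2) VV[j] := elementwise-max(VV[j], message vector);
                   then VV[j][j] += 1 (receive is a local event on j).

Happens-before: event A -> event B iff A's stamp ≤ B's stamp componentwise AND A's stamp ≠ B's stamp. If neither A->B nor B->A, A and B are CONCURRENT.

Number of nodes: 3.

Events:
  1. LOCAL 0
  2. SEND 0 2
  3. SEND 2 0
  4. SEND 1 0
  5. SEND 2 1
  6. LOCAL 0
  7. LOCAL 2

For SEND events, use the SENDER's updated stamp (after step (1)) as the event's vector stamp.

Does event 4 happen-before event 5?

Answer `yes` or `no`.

Answer: no

Derivation:
Initial: VV[0]=[0, 0, 0]
Initial: VV[1]=[0, 0, 0]
Initial: VV[2]=[0, 0, 0]
Event 1: LOCAL 0: VV[0][0]++ -> VV[0]=[1, 0, 0]
Event 2: SEND 0->2: VV[0][0]++ -> VV[0]=[2, 0, 0], msg_vec=[2, 0, 0]; VV[2]=max(VV[2],msg_vec) then VV[2][2]++ -> VV[2]=[2, 0, 1]
Event 3: SEND 2->0: VV[2][2]++ -> VV[2]=[2, 0, 2], msg_vec=[2, 0, 2]; VV[0]=max(VV[0],msg_vec) then VV[0][0]++ -> VV[0]=[3, 0, 2]
Event 4: SEND 1->0: VV[1][1]++ -> VV[1]=[0, 1, 0], msg_vec=[0, 1, 0]; VV[0]=max(VV[0],msg_vec) then VV[0][0]++ -> VV[0]=[4, 1, 2]
Event 5: SEND 2->1: VV[2][2]++ -> VV[2]=[2, 0, 3], msg_vec=[2, 0, 3]; VV[1]=max(VV[1],msg_vec) then VV[1][1]++ -> VV[1]=[2, 2, 3]
Event 6: LOCAL 0: VV[0][0]++ -> VV[0]=[5, 1, 2]
Event 7: LOCAL 2: VV[2][2]++ -> VV[2]=[2, 0, 4]
Event 4 stamp: [0, 1, 0]
Event 5 stamp: [2, 0, 3]
[0, 1, 0] <= [2, 0, 3]? False. Equal? False. Happens-before: False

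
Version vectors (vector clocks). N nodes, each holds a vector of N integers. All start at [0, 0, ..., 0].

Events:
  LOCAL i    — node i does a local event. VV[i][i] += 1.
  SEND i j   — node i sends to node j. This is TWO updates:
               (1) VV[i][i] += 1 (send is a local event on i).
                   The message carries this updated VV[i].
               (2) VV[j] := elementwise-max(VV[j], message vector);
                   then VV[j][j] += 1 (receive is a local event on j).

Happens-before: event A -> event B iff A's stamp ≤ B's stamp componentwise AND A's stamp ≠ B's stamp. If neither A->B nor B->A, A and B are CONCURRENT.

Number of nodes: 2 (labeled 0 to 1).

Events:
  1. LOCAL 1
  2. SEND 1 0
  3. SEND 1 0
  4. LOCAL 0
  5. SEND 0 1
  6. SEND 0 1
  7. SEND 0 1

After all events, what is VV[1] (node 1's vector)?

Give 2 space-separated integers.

Answer: 6 6

Derivation:
Initial: VV[0]=[0, 0]
Initial: VV[1]=[0, 0]
Event 1: LOCAL 1: VV[1][1]++ -> VV[1]=[0, 1]
Event 2: SEND 1->0: VV[1][1]++ -> VV[1]=[0, 2], msg_vec=[0, 2]; VV[0]=max(VV[0],msg_vec) then VV[0][0]++ -> VV[0]=[1, 2]
Event 3: SEND 1->0: VV[1][1]++ -> VV[1]=[0, 3], msg_vec=[0, 3]; VV[0]=max(VV[0],msg_vec) then VV[0][0]++ -> VV[0]=[2, 3]
Event 4: LOCAL 0: VV[0][0]++ -> VV[0]=[3, 3]
Event 5: SEND 0->1: VV[0][0]++ -> VV[0]=[4, 3], msg_vec=[4, 3]; VV[1]=max(VV[1],msg_vec) then VV[1][1]++ -> VV[1]=[4, 4]
Event 6: SEND 0->1: VV[0][0]++ -> VV[0]=[5, 3], msg_vec=[5, 3]; VV[1]=max(VV[1],msg_vec) then VV[1][1]++ -> VV[1]=[5, 5]
Event 7: SEND 0->1: VV[0][0]++ -> VV[0]=[6, 3], msg_vec=[6, 3]; VV[1]=max(VV[1],msg_vec) then VV[1][1]++ -> VV[1]=[6, 6]
Final vectors: VV[0]=[6, 3]; VV[1]=[6, 6]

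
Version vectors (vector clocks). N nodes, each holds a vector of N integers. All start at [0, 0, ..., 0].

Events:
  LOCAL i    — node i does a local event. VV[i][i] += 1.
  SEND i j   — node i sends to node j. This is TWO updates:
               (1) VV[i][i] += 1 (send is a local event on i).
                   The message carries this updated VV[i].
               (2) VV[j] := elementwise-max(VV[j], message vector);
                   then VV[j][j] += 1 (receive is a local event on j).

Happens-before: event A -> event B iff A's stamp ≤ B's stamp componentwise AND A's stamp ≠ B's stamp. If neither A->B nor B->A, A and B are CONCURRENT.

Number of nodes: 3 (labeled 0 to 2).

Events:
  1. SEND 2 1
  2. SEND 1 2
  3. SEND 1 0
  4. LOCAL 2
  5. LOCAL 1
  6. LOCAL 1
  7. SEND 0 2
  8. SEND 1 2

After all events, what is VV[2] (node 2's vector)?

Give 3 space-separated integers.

Initial: VV[0]=[0, 0, 0]
Initial: VV[1]=[0, 0, 0]
Initial: VV[2]=[0, 0, 0]
Event 1: SEND 2->1: VV[2][2]++ -> VV[2]=[0, 0, 1], msg_vec=[0, 0, 1]; VV[1]=max(VV[1],msg_vec) then VV[1][1]++ -> VV[1]=[0, 1, 1]
Event 2: SEND 1->2: VV[1][1]++ -> VV[1]=[0, 2, 1], msg_vec=[0, 2, 1]; VV[2]=max(VV[2],msg_vec) then VV[2][2]++ -> VV[2]=[0, 2, 2]
Event 3: SEND 1->0: VV[1][1]++ -> VV[1]=[0, 3, 1], msg_vec=[0, 3, 1]; VV[0]=max(VV[0],msg_vec) then VV[0][0]++ -> VV[0]=[1, 3, 1]
Event 4: LOCAL 2: VV[2][2]++ -> VV[2]=[0, 2, 3]
Event 5: LOCAL 1: VV[1][1]++ -> VV[1]=[0, 4, 1]
Event 6: LOCAL 1: VV[1][1]++ -> VV[1]=[0, 5, 1]
Event 7: SEND 0->2: VV[0][0]++ -> VV[0]=[2, 3, 1], msg_vec=[2, 3, 1]; VV[2]=max(VV[2],msg_vec) then VV[2][2]++ -> VV[2]=[2, 3, 4]
Event 8: SEND 1->2: VV[1][1]++ -> VV[1]=[0, 6, 1], msg_vec=[0, 6, 1]; VV[2]=max(VV[2],msg_vec) then VV[2][2]++ -> VV[2]=[2, 6, 5]
Final vectors: VV[0]=[2, 3, 1]; VV[1]=[0, 6, 1]; VV[2]=[2, 6, 5]

Answer: 2 6 5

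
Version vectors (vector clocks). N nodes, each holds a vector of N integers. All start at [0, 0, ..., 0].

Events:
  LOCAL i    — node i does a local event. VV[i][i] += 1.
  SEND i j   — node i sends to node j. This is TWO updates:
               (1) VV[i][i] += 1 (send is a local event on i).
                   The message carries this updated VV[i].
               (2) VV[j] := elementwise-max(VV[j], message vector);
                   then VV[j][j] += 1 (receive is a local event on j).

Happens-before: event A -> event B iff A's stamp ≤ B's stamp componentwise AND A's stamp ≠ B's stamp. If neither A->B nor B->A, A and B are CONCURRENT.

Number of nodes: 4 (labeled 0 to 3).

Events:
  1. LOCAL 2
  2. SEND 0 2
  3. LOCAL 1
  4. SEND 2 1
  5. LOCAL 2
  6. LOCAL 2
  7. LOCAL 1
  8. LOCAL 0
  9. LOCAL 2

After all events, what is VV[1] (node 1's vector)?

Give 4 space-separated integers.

Answer: 1 3 3 0

Derivation:
Initial: VV[0]=[0, 0, 0, 0]
Initial: VV[1]=[0, 0, 0, 0]
Initial: VV[2]=[0, 0, 0, 0]
Initial: VV[3]=[0, 0, 0, 0]
Event 1: LOCAL 2: VV[2][2]++ -> VV[2]=[0, 0, 1, 0]
Event 2: SEND 0->2: VV[0][0]++ -> VV[0]=[1, 0, 0, 0], msg_vec=[1, 0, 0, 0]; VV[2]=max(VV[2],msg_vec) then VV[2][2]++ -> VV[2]=[1, 0, 2, 0]
Event 3: LOCAL 1: VV[1][1]++ -> VV[1]=[0, 1, 0, 0]
Event 4: SEND 2->1: VV[2][2]++ -> VV[2]=[1, 0, 3, 0], msg_vec=[1, 0, 3, 0]; VV[1]=max(VV[1],msg_vec) then VV[1][1]++ -> VV[1]=[1, 2, 3, 0]
Event 5: LOCAL 2: VV[2][2]++ -> VV[2]=[1, 0, 4, 0]
Event 6: LOCAL 2: VV[2][2]++ -> VV[2]=[1, 0, 5, 0]
Event 7: LOCAL 1: VV[1][1]++ -> VV[1]=[1, 3, 3, 0]
Event 8: LOCAL 0: VV[0][0]++ -> VV[0]=[2, 0, 0, 0]
Event 9: LOCAL 2: VV[2][2]++ -> VV[2]=[1, 0, 6, 0]
Final vectors: VV[0]=[2, 0, 0, 0]; VV[1]=[1, 3, 3, 0]; VV[2]=[1, 0, 6, 0]; VV[3]=[0, 0, 0, 0]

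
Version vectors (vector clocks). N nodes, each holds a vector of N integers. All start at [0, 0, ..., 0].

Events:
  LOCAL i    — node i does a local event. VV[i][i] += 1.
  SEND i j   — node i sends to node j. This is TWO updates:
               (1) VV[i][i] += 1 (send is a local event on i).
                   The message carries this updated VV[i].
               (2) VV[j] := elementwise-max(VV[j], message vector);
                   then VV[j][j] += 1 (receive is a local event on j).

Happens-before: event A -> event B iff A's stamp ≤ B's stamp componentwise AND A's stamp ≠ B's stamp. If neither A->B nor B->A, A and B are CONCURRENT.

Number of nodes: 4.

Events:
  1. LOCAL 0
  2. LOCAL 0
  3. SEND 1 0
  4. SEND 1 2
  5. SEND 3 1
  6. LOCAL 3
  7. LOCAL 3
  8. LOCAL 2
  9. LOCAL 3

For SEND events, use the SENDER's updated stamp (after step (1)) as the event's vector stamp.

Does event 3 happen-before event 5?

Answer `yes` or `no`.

Answer: no

Derivation:
Initial: VV[0]=[0, 0, 0, 0]
Initial: VV[1]=[0, 0, 0, 0]
Initial: VV[2]=[0, 0, 0, 0]
Initial: VV[3]=[0, 0, 0, 0]
Event 1: LOCAL 0: VV[0][0]++ -> VV[0]=[1, 0, 0, 0]
Event 2: LOCAL 0: VV[0][0]++ -> VV[0]=[2, 0, 0, 0]
Event 3: SEND 1->0: VV[1][1]++ -> VV[1]=[0, 1, 0, 0], msg_vec=[0, 1, 0, 0]; VV[0]=max(VV[0],msg_vec) then VV[0][0]++ -> VV[0]=[3, 1, 0, 0]
Event 4: SEND 1->2: VV[1][1]++ -> VV[1]=[0, 2, 0, 0], msg_vec=[0, 2, 0, 0]; VV[2]=max(VV[2],msg_vec) then VV[2][2]++ -> VV[2]=[0, 2, 1, 0]
Event 5: SEND 3->1: VV[3][3]++ -> VV[3]=[0, 0, 0, 1], msg_vec=[0, 0, 0, 1]; VV[1]=max(VV[1],msg_vec) then VV[1][1]++ -> VV[1]=[0, 3, 0, 1]
Event 6: LOCAL 3: VV[3][3]++ -> VV[3]=[0, 0, 0, 2]
Event 7: LOCAL 3: VV[3][3]++ -> VV[3]=[0, 0, 0, 3]
Event 8: LOCAL 2: VV[2][2]++ -> VV[2]=[0, 2, 2, 0]
Event 9: LOCAL 3: VV[3][3]++ -> VV[3]=[0, 0, 0, 4]
Event 3 stamp: [0, 1, 0, 0]
Event 5 stamp: [0, 0, 0, 1]
[0, 1, 0, 0] <= [0, 0, 0, 1]? False. Equal? False. Happens-before: False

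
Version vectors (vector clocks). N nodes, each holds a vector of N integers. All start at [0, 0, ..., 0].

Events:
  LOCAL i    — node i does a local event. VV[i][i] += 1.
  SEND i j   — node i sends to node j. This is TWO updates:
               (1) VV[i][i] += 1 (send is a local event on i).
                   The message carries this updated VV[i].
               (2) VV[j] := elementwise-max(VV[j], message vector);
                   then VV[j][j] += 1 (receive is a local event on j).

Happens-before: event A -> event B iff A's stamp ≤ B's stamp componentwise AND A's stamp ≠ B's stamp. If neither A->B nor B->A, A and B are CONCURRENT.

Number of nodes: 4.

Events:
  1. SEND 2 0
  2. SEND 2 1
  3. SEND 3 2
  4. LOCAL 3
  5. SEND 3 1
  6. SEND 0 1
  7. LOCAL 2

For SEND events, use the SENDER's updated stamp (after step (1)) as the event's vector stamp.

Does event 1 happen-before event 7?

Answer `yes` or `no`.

Initial: VV[0]=[0, 0, 0, 0]
Initial: VV[1]=[0, 0, 0, 0]
Initial: VV[2]=[0, 0, 0, 0]
Initial: VV[3]=[0, 0, 0, 0]
Event 1: SEND 2->0: VV[2][2]++ -> VV[2]=[0, 0, 1, 0], msg_vec=[0, 0, 1, 0]; VV[0]=max(VV[0],msg_vec) then VV[0][0]++ -> VV[0]=[1, 0, 1, 0]
Event 2: SEND 2->1: VV[2][2]++ -> VV[2]=[0, 0, 2, 0], msg_vec=[0, 0, 2, 0]; VV[1]=max(VV[1],msg_vec) then VV[1][1]++ -> VV[1]=[0, 1, 2, 0]
Event 3: SEND 3->2: VV[3][3]++ -> VV[3]=[0, 0, 0, 1], msg_vec=[0, 0, 0, 1]; VV[2]=max(VV[2],msg_vec) then VV[2][2]++ -> VV[2]=[0, 0, 3, 1]
Event 4: LOCAL 3: VV[3][3]++ -> VV[3]=[0, 0, 0, 2]
Event 5: SEND 3->1: VV[3][3]++ -> VV[3]=[0, 0, 0, 3], msg_vec=[0, 0, 0, 3]; VV[1]=max(VV[1],msg_vec) then VV[1][1]++ -> VV[1]=[0, 2, 2, 3]
Event 6: SEND 0->1: VV[0][0]++ -> VV[0]=[2, 0, 1, 0], msg_vec=[2, 0, 1, 0]; VV[1]=max(VV[1],msg_vec) then VV[1][1]++ -> VV[1]=[2, 3, 2, 3]
Event 7: LOCAL 2: VV[2][2]++ -> VV[2]=[0, 0, 4, 1]
Event 1 stamp: [0, 0, 1, 0]
Event 7 stamp: [0, 0, 4, 1]
[0, 0, 1, 0] <= [0, 0, 4, 1]? True. Equal? False. Happens-before: True

Answer: yes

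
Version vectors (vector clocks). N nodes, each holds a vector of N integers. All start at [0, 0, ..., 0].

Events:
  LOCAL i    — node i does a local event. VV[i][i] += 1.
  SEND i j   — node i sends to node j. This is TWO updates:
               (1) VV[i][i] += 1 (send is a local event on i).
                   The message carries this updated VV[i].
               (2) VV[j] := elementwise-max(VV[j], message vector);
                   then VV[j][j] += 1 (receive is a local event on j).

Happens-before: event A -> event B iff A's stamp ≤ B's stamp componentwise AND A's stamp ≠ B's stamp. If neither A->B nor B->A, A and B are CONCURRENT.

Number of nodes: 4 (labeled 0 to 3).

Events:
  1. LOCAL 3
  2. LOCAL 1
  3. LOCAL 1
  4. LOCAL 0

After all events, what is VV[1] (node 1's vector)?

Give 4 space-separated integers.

Initial: VV[0]=[0, 0, 0, 0]
Initial: VV[1]=[0, 0, 0, 0]
Initial: VV[2]=[0, 0, 0, 0]
Initial: VV[3]=[0, 0, 0, 0]
Event 1: LOCAL 3: VV[3][3]++ -> VV[3]=[0, 0, 0, 1]
Event 2: LOCAL 1: VV[1][1]++ -> VV[1]=[0, 1, 0, 0]
Event 3: LOCAL 1: VV[1][1]++ -> VV[1]=[0, 2, 0, 0]
Event 4: LOCAL 0: VV[0][0]++ -> VV[0]=[1, 0, 0, 0]
Final vectors: VV[0]=[1, 0, 0, 0]; VV[1]=[0, 2, 0, 0]; VV[2]=[0, 0, 0, 0]; VV[3]=[0, 0, 0, 1]

Answer: 0 2 0 0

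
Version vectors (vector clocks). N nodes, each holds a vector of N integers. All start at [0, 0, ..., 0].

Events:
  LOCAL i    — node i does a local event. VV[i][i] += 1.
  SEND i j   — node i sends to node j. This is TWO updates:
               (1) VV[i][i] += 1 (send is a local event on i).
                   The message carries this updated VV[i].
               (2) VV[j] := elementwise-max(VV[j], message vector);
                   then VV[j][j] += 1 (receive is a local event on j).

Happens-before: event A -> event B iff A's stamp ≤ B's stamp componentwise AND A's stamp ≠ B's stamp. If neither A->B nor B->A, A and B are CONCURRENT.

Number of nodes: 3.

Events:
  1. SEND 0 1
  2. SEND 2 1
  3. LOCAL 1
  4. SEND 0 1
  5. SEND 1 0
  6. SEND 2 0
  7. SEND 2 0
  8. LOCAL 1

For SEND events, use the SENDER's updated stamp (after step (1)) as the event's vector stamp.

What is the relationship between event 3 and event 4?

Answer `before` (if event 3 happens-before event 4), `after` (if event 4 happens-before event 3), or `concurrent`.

Answer: concurrent

Derivation:
Initial: VV[0]=[0, 0, 0]
Initial: VV[1]=[0, 0, 0]
Initial: VV[2]=[0, 0, 0]
Event 1: SEND 0->1: VV[0][0]++ -> VV[0]=[1, 0, 0], msg_vec=[1, 0, 0]; VV[1]=max(VV[1],msg_vec) then VV[1][1]++ -> VV[1]=[1, 1, 0]
Event 2: SEND 2->1: VV[2][2]++ -> VV[2]=[0, 0, 1], msg_vec=[0, 0, 1]; VV[1]=max(VV[1],msg_vec) then VV[1][1]++ -> VV[1]=[1, 2, 1]
Event 3: LOCAL 1: VV[1][1]++ -> VV[1]=[1, 3, 1]
Event 4: SEND 0->1: VV[0][0]++ -> VV[0]=[2, 0, 0], msg_vec=[2, 0, 0]; VV[1]=max(VV[1],msg_vec) then VV[1][1]++ -> VV[1]=[2, 4, 1]
Event 5: SEND 1->0: VV[1][1]++ -> VV[1]=[2, 5, 1], msg_vec=[2, 5, 1]; VV[0]=max(VV[0],msg_vec) then VV[0][0]++ -> VV[0]=[3, 5, 1]
Event 6: SEND 2->0: VV[2][2]++ -> VV[2]=[0, 0, 2], msg_vec=[0, 0, 2]; VV[0]=max(VV[0],msg_vec) then VV[0][0]++ -> VV[0]=[4, 5, 2]
Event 7: SEND 2->0: VV[2][2]++ -> VV[2]=[0, 0, 3], msg_vec=[0, 0, 3]; VV[0]=max(VV[0],msg_vec) then VV[0][0]++ -> VV[0]=[5, 5, 3]
Event 8: LOCAL 1: VV[1][1]++ -> VV[1]=[2, 6, 1]
Event 3 stamp: [1, 3, 1]
Event 4 stamp: [2, 0, 0]
[1, 3, 1] <= [2, 0, 0]? False
[2, 0, 0] <= [1, 3, 1]? False
Relation: concurrent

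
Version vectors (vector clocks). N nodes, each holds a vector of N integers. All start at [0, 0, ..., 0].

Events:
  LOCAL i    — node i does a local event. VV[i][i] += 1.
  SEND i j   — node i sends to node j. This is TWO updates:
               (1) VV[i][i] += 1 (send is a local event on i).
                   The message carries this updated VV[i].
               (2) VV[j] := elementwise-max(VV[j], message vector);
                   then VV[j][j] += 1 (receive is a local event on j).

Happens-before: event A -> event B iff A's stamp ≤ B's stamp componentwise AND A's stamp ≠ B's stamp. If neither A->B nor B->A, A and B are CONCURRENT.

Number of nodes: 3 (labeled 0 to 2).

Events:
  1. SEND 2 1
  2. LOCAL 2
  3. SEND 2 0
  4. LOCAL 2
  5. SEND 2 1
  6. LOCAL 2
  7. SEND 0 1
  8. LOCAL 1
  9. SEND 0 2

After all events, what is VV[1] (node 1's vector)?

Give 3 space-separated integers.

Answer: 2 4 5

Derivation:
Initial: VV[0]=[0, 0, 0]
Initial: VV[1]=[0, 0, 0]
Initial: VV[2]=[0, 0, 0]
Event 1: SEND 2->1: VV[2][2]++ -> VV[2]=[0, 0, 1], msg_vec=[0, 0, 1]; VV[1]=max(VV[1],msg_vec) then VV[1][1]++ -> VV[1]=[0, 1, 1]
Event 2: LOCAL 2: VV[2][2]++ -> VV[2]=[0, 0, 2]
Event 3: SEND 2->0: VV[2][2]++ -> VV[2]=[0, 0, 3], msg_vec=[0, 0, 3]; VV[0]=max(VV[0],msg_vec) then VV[0][0]++ -> VV[0]=[1, 0, 3]
Event 4: LOCAL 2: VV[2][2]++ -> VV[2]=[0, 0, 4]
Event 5: SEND 2->1: VV[2][2]++ -> VV[2]=[0, 0, 5], msg_vec=[0, 0, 5]; VV[1]=max(VV[1],msg_vec) then VV[1][1]++ -> VV[1]=[0, 2, 5]
Event 6: LOCAL 2: VV[2][2]++ -> VV[2]=[0, 0, 6]
Event 7: SEND 0->1: VV[0][0]++ -> VV[0]=[2, 0, 3], msg_vec=[2, 0, 3]; VV[1]=max(VV[1],msg_vec) then VV[1][1]++ -> VV[1]=[2, 3, 5]
Event 8: LOCAL 1: VV[1][1]++ -> VV[1]=[2, 4, 5]
Event 9: SEND 0->2: VV[0][0]++ -> VV[0]=[3, 0, 3], msg_vec=[3, 0, 3]; VV[2]=max(VV[2],msg_vec) then VV[2][2]++ -> VV[2]=[3, 0, 7]
Final vectors: VV[0]=[3, 0, 3]; VV[1]=[2, 4, 5]; VV[2]=[3, 0, 7]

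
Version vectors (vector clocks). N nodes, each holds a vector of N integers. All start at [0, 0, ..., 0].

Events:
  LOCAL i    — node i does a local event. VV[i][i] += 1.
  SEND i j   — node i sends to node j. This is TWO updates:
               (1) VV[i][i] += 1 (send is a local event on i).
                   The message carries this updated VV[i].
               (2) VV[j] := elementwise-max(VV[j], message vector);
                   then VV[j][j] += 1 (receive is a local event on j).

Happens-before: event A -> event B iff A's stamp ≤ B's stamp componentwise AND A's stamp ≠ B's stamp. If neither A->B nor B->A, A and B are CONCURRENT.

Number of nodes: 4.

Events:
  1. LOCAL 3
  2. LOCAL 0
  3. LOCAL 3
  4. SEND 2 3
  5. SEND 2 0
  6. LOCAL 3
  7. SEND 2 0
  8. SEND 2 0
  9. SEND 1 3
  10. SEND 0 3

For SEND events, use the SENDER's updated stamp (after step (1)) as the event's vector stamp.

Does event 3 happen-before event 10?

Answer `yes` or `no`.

Initial: VV[0]=[0, 0, 0, 0]
Initial: VV[1]=[0, 0, 0, 0]
Initial: VV[2]=[0, 0, 0, 0]
Initial: VV[3]=[0, 0, 0, 0]
Event 1: LOCAL 3: VV[3][3]++ -> VV[3]=[0, 0, 0, 1]
Event 2: LOCAL 0: VV[0][0]++ -> VV[0]=[1, 0, 0, 0]
Event 3: LOCAL 3: VV[3][3]++ -> VV[3]=[0, 0, 0, 2]
Event 4: SEND 2->3: VV[2][2]++ -> VV[2]=[0, 0, 1, 0], msg_vec=[0, 0, 1, 0]; VV[3]=max(VV[3],msg_vec) then VV[3][3]++ -> VV[3]=[0, 0, 1, 3]
Event 5: SEND 2->0: VV[2][2]++ -> VV[2]=[0, 0, 2, 0], msg_vec=[0, 0, 2, 0]; VV[0]=max(VV[0],msg_vec) then VV[0][0]++ -> VV[0]=[2, 0, 2, 0]
Event 6: LOCAL 3: VV[3][3]++ -> VV[3]=[0, 0, 1, 4]
Event 7: SEND 2->0: VV[2][2]++ -> VV[2]=[0, 0, 3, 0], msg_vec=[0, 0, 3, 0]; VV[0]=max(VV[0],msg_vec) then VV[0][0]++ -> VV[0]=[3, 0, 3, 0]
Event 8: SEND 2->0: VV[2][2]++ -> VV[2]=[0, 0, 4, 0], msg_vec=[0, 0, 4, 0]; VV[0]=max(VV[0],msg_vec) then VV[0][0]++ -> VV[0]=[4, 0, 4, 0]
Event 9: SEND 1->3: VV[1][1]++ -> VV[1]=[0, 1, 0, 0], msg_vec=[0, 1, 0, 0]; VV[3]=max(VV[3],msg_vec) then VV[3][3]++ -> VV[3]=[0, 1, 1, 5]
Event 10: SEND 0->3: VV[0][0]++ -> VV[0]=[5, 0, 4, 0], msg_vec=[5, 0, 4, 0]; VV[3]=max(VV[3],msg_vec) then VV[3][3]++ -> VV[3]=[5, 1, 4, 6]
Event 3 stamp: [0, 0, 0, 2]
Event 10 stamp: [5, 0, 4, 0]
[0, 0, 0, 2] <= [5, 0, 4, 0]? False. Equal? False. Happens-before: False

Answer: no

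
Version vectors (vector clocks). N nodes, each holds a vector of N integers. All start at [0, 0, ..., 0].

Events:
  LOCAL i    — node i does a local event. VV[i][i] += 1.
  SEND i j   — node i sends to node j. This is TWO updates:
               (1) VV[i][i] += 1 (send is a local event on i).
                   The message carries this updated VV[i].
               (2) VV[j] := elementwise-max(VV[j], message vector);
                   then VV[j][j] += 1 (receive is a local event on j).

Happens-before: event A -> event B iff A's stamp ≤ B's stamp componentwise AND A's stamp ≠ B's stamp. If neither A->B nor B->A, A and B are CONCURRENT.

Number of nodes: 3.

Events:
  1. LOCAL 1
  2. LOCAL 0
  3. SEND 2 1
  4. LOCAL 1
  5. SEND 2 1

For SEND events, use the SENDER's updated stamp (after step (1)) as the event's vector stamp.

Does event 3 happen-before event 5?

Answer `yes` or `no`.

Answer: yes

Derivation:
Initial: VV[0]=[0, 0, 0]
Initial: VV[1]=[0, 0, 0]
Initial: VV[2]=[0, 0, 0]
Event 1: LOCAL 1: VV[1][1]++ -> VV[1]=[0, 1, 0]
Event 2: LOCAL 0: VV[0][0]++ -> VV[0]=[1, 0, 0]
Event 3: SEND 2->1: VV[2][2]++ -> VV[2]=[0, 0, 1], msg_vec=[0, 0, 1]; VV[1]=max(VV[1],msg_vec) then VV[1][1]++ -> VV[1]=[0, 2, 1]
Event 4: LOCAL 1: VV[1][1]++ -> VV[1]=[0, 3, 1]
Event 5: SEND 2->1: VV[2][2]++ -> VV[2]=[0, 0, 2], msg_vec=[0, 0, 2]; VV[1]=max(VV[1],msg_vec) then VV[1][1]++ -> VV[1]=[0, 4, 2]
Event 3 stamp: [0, 0, 1]
Event 5 stamp: [0, 0, 2]
[0, 0, 1] <= [0, 0, 2]? True. Equal? False. Happens-before: True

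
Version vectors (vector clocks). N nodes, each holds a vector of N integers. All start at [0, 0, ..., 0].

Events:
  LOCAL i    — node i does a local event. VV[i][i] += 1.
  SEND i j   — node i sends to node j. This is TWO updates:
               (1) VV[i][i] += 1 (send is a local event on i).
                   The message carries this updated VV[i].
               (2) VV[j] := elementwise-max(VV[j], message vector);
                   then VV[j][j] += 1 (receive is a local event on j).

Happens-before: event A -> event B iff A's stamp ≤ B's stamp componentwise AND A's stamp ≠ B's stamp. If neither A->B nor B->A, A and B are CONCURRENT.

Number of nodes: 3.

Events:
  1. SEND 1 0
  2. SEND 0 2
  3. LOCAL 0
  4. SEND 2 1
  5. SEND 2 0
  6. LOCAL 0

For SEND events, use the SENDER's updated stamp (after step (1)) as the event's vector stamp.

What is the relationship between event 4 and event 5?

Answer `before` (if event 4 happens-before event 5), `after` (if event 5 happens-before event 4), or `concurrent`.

Initial: VV[0]=[0, 0, 0]
Initial: VV[1]=[0, 0, 0]
Initial: VV[2]=[0, 0, 0]
Event 1: SEND 1->0: VV[1][1]++ -> VV[1]=[0, 1, 0], msg_vec=[0, 1, 0]; VV[0]=max(VV[0],msg_vec) then VV[0][0]++ -> VV[0]=[1, 1, 0]
Event 2: SEND 0->2: VV[0][0]++ -> VV[0]=[2, 1, 0], msg_vec=[2, 1, 0]; VV[2]=max(VV[2],msg_vec) then VV[2][2]++ -> VV[2]=[2, 1, 1]
Event 3: LOCAL 0: VV[0][0]++ -> VV[0]=[3, 1, 0]
Event 4: SEND 2->1: VV[2][2]++ -> VV[2]=[2, 1, 2], msg_vec=[2, 1, 2]; VV[1]=max(VV[1],msg_vec) then VV[1][1]++ -> VV[1]=[2, 2, 2]
Event 5: SEND 2->0: VV[2][2]++ -> VV[2]=[2, 1, 3], msg_vec=[2, 1, 3]; VV[0]=max(VV[0],msg_vec) then VV[0][0]++ -> VV[0]=[4, 1, 3]
Event 6: LOCAL 0: VV[0][0]++ -> VV[0]=[5, 1, 3]
Event 4 stamp: [2, 1, 2]
Event 5 stamp: [2, 1, 3]
[2, 1, 2] <= [2, 1, 3]? True
[2, 1, 3] <= [2, 1, 2]? False
Relation: before

Answer: before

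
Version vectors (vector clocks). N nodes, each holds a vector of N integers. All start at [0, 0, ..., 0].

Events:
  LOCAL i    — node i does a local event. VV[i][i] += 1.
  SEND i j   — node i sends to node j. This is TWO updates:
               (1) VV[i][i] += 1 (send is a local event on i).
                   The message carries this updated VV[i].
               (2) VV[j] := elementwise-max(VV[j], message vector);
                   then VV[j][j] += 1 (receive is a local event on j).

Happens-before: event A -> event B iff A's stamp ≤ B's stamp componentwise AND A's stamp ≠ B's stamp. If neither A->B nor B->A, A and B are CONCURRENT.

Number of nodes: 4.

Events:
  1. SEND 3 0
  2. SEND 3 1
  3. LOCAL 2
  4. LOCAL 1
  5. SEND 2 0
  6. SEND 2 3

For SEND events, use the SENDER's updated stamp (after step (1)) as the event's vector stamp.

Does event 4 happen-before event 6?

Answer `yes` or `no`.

Initial: VV[0]=[0, 0, 0, 0]
Initial: VV[1]=[0, 0, 0, 0]
Initial: VV[2]=[0, 0, 0, 0]
Initial: VV[3]=[0, 0, 0, 0]
Event 1: SEND 3->0: VV[3][3]++ -> VV[3]=[0, 0, 0, 1], msg_vec=[0, 0, 0, 1]; VV[0]=max(VV[0],msg_vec) then VV[0][0]++ -> VV[0]=[1, 0, 0, 1]
Event 2: SEND 3->1: VV[3][3]++ -> VV[3]=[0, 0, 0, 2], msg_vec=[0, 0, 0, 2]; VV[1]=max(VV[1],msg_vec) then VV[1][1]++ -> VV[1]=[0, 1, 0, 2]
Event 3: LOCAL 2: VV[2][2]++ -> VV[2]=[0, 0, 1, 0]
Event 4: LOCAL 1: VV[1][1]++ -> VV[1]=[0, 2, 0, 2]
Event 5: SEND 2->0: VV[2][2]++ -> VV[2]=[0, 0, 2, 0], msg_vec=[0, 0, 2, 0]; VV[0]=max(VV[0],msg_vec) then VV[0][0]++ -> VV[0]=[2, 0, 2, 1]
Event 6: SEND 2->3: VV[2][2]++ -> VV[2]=[0, 0, 3, 0], msg_vec=[0, 0, 3, 0]; VV[3]=max(VV[3],msg_vec) then VV[3][3]++ -> VV[3]=[0, 0, 3, 3]
Event 4 stamp: [0, 2, 0, 2]
Event 6 stamp: [0, 0, 3, 0]
[0, 2, 0, 2] <= [0, 0, 3, 0]? False. Equal? False. Happens-before: False

Answer: no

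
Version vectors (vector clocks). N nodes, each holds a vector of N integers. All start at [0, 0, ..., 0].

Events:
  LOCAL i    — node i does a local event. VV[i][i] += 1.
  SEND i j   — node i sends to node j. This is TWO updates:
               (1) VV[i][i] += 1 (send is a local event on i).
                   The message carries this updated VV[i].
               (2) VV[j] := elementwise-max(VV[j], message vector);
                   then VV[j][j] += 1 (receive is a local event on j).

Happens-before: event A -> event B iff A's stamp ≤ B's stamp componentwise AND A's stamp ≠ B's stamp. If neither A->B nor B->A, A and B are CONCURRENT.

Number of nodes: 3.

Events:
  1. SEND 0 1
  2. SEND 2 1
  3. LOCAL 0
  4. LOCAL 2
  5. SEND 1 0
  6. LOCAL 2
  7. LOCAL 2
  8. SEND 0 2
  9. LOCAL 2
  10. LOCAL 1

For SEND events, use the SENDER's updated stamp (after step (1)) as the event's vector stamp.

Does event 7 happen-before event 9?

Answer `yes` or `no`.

Answer: yes

Derivation:
Initial: VV[0]=[0, 0, 0]
Initial: VV[1]=[0, 0, 0]
Initial: VV[2]=[0, 0, 0]
Event 1: SEND 0->1: VV[0][0]++ -> VV[0]=[1, 0, 0], msg_vec=[1, 0, 0]; VV[1]=max(VV[1],msg_vec) then VV[1][1]++ -> VV[1]=[1, 1, 0]
Event 2: SEND 2->1: VV[2][2]++ -> VV[2]=[0, 0, 1], msg_vec=[0, 0, 1]; VV[1]=max(VV[1],msg_vec) then VV[1][1]++ -> VV[1]=[1, 2, 1]
Event 3: LOCAL 0: VV[0][0]++ -> VV[0]=[2, 0, 0]
Event 4: LOCAL 2: VV[2][2]++ -> VV[2]=[0, 0, 2]
Event 5: SEND 1->0: VV[1][1]++ -> VV[1]=[1, 3, 1], msg_vec=[1, 3, 1]; VV[0]=max(VV[0],msg_vec) then VV[0][0]++ -> VV[0]=[3, 3, 1]
Event 6: LOCAL 2: VV[2][2]++ -> VV[2]=[0, 0, 3]
Event 7: LOCAL 2: VV[2][2]++ -> VV[2]=[0, 0, 4]
Event 8: SEND 0->2: VV[0][0]++ -> VV[0]=[4, 3, 1], msg_vec=[4, 3, 1]; VV[2]=max(VV[2],msg_vec) then VV[2][2]++ -> VV[2]=[4, 3, 5]
Event 9: LOCAL 2: VV[2][2]++ -> VV[2]=[4, 3, 6]
Event 10: LOCAL 1: VV[1][1]++ -> VV[1]=[1, 4, 1]
Event 7 stamp: [0, 0, 4]
Event 9 stamp: [4, 3, 6]
[0, 0, 4] <= [4, 3, 6]? True. Equal? False. Happens-before: True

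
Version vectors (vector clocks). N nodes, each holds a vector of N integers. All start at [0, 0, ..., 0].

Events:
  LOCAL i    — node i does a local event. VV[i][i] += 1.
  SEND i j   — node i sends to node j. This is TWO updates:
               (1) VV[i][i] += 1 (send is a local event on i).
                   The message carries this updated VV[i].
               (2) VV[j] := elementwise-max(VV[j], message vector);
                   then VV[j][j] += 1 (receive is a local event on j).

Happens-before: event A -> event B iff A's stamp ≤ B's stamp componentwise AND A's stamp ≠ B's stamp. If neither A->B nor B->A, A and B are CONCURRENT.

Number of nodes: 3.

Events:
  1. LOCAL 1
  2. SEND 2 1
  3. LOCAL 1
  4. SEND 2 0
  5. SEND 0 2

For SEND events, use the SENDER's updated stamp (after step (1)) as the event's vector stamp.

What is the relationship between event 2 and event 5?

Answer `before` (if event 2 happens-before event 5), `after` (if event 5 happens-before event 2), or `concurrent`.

Initial: VV[0]=[0, 0, 0]
Initial: VV[1]=[0, 0, 0]
Initial: VV[2]=[0, 0, 0]
Event 1: LOCAL 1: VV[1][1]++ -> VV[1]=[0, 1, 0]
Event 2: SEND 2->1: VV[2][2]++ -> VV[2]=[0, 0, 1], msg_vec=[0, 0, 1]; VV[1]=max(VV[1],msg_vec) then VV[1][1]++ -> VV[1]=[0, 2, 1]
Event 3: LOCAL 1: VV[1][1]++ -> VV[1]=[0, 3, 1]
Event 4: SEND 2->0: VV[2][2]++ -> VV[2]=[0, 0, 2], msg_vec=[0, 0, 2]; VV[0]=max(VV[0],msg_vec) then VV[0][0]++ -> VV[0]=[1, 0, 2]
Event 5: SEND 0->2: VV[0][0]++ -> VV[0]=[2, 0, 2], msg_vec=[2, 0, 2]; VV[2]=max(VV[2],msg_vec) then VV[2][2]++ -> VV[2]=[2, 0, 3]
Event 2 stamp: [0, 0, 1]
Event 5 stamp: [2, 0, 2]
[0, 0, 1] <= [2, 0, 2]? True
[2, 0, 2] <= [0, 0, 1]? False
Relation: before

Answer: before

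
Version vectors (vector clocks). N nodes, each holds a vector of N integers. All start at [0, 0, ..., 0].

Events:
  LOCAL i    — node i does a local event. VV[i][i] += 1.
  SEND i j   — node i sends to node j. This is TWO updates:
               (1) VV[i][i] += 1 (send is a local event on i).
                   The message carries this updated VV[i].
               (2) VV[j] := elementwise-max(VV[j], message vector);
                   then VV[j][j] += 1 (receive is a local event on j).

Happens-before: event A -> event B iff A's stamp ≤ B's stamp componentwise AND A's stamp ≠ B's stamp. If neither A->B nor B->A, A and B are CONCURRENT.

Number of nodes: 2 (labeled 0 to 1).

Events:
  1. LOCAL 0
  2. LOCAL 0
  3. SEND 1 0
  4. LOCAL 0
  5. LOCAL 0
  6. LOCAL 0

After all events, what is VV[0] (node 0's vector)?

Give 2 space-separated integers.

Initial: VV[0]=[0, 0]
Initial: VV[1]=[0, 0]
Event 1: LOCAL 0: VV[0][0]++ -> VV[0]=[1, 0]
Event 2: LOCAL 0: VV[0][0]++ -> VV[0]=[2, 0]
Event 3: SEND 1->0: VV[1][1]++ -> VV[1]=[0, 1], msg_vec=[0, 1]; VV[0]=max(VV[0],msg_vec) then VV[0][0]++ -> VV[0]=[3, 1]
Event 4: LOCAL 0: VV[0][0]++ -> VV[0]=[4, 1]
Event 5: LOCAL 0: VV[0][0]++ -> VV[0]=[5, 1]
Event 6: LOCAL 0: VV[0][0]++ -> VV[0]=[6, 1]
Final vectors: VV[0]=[6, 1]; VV[1]=[0, 1]

Answer: 6 1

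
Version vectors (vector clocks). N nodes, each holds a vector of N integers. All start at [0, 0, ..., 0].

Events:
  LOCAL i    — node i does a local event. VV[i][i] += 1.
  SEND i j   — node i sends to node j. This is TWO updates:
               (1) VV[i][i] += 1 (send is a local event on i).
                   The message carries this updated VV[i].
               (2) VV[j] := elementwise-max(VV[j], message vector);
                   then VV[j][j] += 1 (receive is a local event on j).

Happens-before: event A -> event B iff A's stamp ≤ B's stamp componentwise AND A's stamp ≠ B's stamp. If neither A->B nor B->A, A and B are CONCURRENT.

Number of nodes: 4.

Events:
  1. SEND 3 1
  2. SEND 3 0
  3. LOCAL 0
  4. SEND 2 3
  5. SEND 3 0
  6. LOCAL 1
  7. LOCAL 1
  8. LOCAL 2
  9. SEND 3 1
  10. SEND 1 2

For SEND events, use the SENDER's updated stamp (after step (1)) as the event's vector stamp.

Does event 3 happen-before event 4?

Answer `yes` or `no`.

Answer: no

Derivation:
Initial: VV[0]=[0, 0, 0, 0]
Initial: VV[1]=[0, 0, 0, 0]
Initial: VV[2]=[0, 0, 0, 0]
Initial: VV[3]=[0, 0, 0, 0]
Event 1: SEND 3->1: VV[3][3]++ -> VV[3]=[0, 0, 0, 1], msg_vec=[0, 0, 0, 1]; VV[1]=max(VV[1],msg_vec) then VV[1][1]++ -> VV[1]=[0, 1, 0, 1]
Event 2: SEND 3->0: VV[3][3]++ -> VV[3]=[0, 0, 0, 2], msg_vec=[0, 0, 0, 2]; VV[0]=max(VV[0],msg_vec) then VV[0][0]++ -> VV[0]=[1, 0, 0, 2]
Event 3: LOCAL 0: VV[0][0]++ -> VV[0]=[2, 0, 0, 2]
Event 4: SEND 2->3: VV[2][2]++ -> VV[2]=[0, 0, 1, 0], msg_vec=[0, 0, 1, 0]; VV[3]=max(VV[3],msg_vec) then VV[3][3]++ -> VV[3]=[0, 0, 1, 3]
Event 5: SEND 3->0: VV[3][3]++ -> VV[3]=[0, 0, 1, 4], msg_vec=[0, 0, 1, 4]; VV[0]=max(VV[0],msg_vec) then VV[0][0]++ -> VV[0]=[3, 0, 1, 4]
Event 6: LOCAL 1: VV[1][1]++ -> VV[1]=[0, 2, 0, 1]
Event 7: LOCAL 1: VV[1][1]++ -> VV[1]=[0, 3, 0, 1]
Event 8: LOCAL 2: VV[2][2]++ -> VV[2]=[0, 0, 2, 0]
Event 9: SEND 3->1: VV[3][3]++ -> VV[3]=[0, 0, 1, 5], msg_vec=[0, 0, 1, 5]; VV[1]=max(VV[1],msg_vec) then VV[1][1]++ -> VV[1]=[0, 4, 1, 5]
Event 10: SEND 1->2: VV[1][1]++ -> VV[1]=[0, 5, 1, 5], msg_vec=[0, 5, 1, 5]; VV[2]=max(VV[2],msg_vec) then VV[2][2]++ -> VV[2]=[0, 5, 3, 5]
Event 3 stamp: [2, 0, 0, 2]
Event 4 stamp: [0, 0, 1, 0]
[2, 0, 0, 2] <= [0, 0, 1, 0]? False. Equal? False. Happens-before: False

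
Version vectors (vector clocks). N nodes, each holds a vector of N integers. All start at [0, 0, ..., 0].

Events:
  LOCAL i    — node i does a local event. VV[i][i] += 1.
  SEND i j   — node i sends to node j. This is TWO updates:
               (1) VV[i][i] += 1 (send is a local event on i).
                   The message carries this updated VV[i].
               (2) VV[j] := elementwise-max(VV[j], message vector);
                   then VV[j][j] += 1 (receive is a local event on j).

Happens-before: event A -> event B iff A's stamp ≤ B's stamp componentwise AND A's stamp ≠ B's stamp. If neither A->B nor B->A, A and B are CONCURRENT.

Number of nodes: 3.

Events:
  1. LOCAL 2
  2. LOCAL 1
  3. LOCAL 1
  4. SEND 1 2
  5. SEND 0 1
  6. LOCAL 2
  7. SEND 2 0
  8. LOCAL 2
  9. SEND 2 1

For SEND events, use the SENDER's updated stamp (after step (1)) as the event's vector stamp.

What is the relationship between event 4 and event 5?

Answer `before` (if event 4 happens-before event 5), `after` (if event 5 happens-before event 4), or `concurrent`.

Initial: VV[0]=[0, 0, 0]
Initial: VV[1]=[0, 0, 0]
Initial: VV[2]=[0, 0, 0]
Event 1: LOCAL 2: VV[2][2]++ -> VV[2]=[0, 0, 1]
Event 2: LOCAL 1: VV[1][1]++ -> VV[1]=[0, 1, 0]
Event 3: LOCAL 1: VV[1][1]++ -> VV[1]=[0, 2, 0]
Event 4: SEND 1->2: VV[1][1]++ -> VV[1]=[0, 3, 0], msg_vec=[0, 3, 0]; VV[2]=max(VV[2],msg_vec) then VV[2][2]++ -> VV[2]=[0, 3, 2]
Event 5: SEND 0->1: VV[0][0]++ -> VV[0]=[1, 0, 0], msg_vec=[1, 0, 0]; VV[1]=max(VV[1],msg_vec) then VV[1][1]++ -> VV[1]=[1, 4, 0]
Event 6: LOCAL 2: VV[2][2]++ -> VV[2]=[0, 3, 3]
Event 7: SEND 2->0: VV[2][2]++ -> VV[2]=[0, 3, 4], msg_vec=[0, 3, 4]; VV[0]=max(VV[0],msg_vec) then VV[0][0]++ -> VV[0]=[2, 3, 4]
Event 8: LOCAL 2: VV[2][2]++ -> VV[2]=[0, 3, 5]
Event 9: SEND 2->1: VV[2][2]++ -> VV[2]=[0, 3, 6], msg_vec=[0, 3, 6]; VV[1]=max(VV[1],msg_vec) then VV[1][1]++ -> VV[1]=[1, 5, 6]
Event 4 stamp: [0, 3, 0]
Event 5 stamp: [1, 0, 0]
[0, 3, 0] <= [1, 0, 0]? False
[1, 0, 0] <= [0, 3, 0]? False
Relation: concurrent

Answer: concurrent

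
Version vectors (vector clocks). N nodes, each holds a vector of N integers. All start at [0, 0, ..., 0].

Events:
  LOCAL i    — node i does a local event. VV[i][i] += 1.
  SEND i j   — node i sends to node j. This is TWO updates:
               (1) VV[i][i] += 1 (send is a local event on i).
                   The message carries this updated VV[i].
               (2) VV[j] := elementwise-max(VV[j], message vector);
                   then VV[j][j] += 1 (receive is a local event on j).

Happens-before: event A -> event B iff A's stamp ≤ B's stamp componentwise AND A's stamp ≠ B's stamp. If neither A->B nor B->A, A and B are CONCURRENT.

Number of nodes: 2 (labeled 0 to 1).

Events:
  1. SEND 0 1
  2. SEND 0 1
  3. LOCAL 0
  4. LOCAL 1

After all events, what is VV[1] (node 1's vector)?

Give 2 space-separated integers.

Initial: VV[0]=[0, 0]
Initial: VV[1]=[0, 0]
Event 1: SEND 0->1: VV[0][0]++ -> VV[0]=[1, 0], msg_vec=[1, 0]; VV[1]=max(VV[1],msg_vec) then VV[1][1]++ -> VV[1]=[1, 1]
Event 2: SEND 0->1: VV[0][0]++ -> VV[0]=[2, 0], msg_vec=[2, 0]; VV[1]=max(VV[1],msg_vec) then VV[1][1]++ -> VV[1]=[2, 2]
Event 3: LOCAL 0: VV[0][0]++ -> VV[0]=[3, 0]
Event 4: LOCAL 1: VV[1][1]++ -> VV[1]=[2, 3]
Final vectors: VV[0]=[3, 0]; VV[1]=[2, 3]

Answer: 2 3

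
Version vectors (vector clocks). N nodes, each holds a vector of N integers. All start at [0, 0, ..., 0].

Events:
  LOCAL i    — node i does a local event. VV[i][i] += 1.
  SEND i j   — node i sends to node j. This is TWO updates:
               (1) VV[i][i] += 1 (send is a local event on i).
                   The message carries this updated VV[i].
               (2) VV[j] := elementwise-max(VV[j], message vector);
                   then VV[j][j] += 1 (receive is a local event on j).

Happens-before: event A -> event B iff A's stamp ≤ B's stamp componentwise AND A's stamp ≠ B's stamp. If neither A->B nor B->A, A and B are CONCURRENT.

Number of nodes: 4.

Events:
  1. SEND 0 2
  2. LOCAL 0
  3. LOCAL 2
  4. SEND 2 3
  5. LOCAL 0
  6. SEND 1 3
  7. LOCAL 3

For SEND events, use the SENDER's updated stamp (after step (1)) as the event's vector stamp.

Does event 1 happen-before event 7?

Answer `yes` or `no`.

Answer: yes

Derivation:
Initial: VV[0]=[0, 0, 0, 0]
Initial: VV[1]=[0, 0, 0, 0]
Initial: VV[2]=[0, 0, 0, 0]
Initial: VV[3]=[0, 0, 0, 0]
Event 1: SEND 0->2: VV[0][0]++ -> VV[0]=[1, 0, 0, 0], msg_vec=[1, 0, 0, 0]; VV[2]=max(VV[2],msg_vec) then VV[2][2]++ -> VV[2]=[1, 0, 1, 0]
Event 2: LOCAL 0: VV[0][0]++ -> VV[0]=[2, 0, 0, 0]
Event 3: LOCAL 2: VV[2][2]++ -> VV[2]=[1, 0, 2, 0]
Event 4: SEND 2->3: VV[2][2]++ -> VV[2]=[1, 0, 3, 0], msg_vec=[1, 0, 3, 0]; VV[3]=max(VV[3],msg_vec) then VV[3][3]++ -> VV[3]=[1, 0, 3, 1]
Event 5: LOCAL 0: VV[0][0]++ -> VV[0]=[3, 0, 0, 0]
Event 6: SEND 1->3: VV[1][1]++ -> VV[1]=[0, 1, 0, 0], msg_vec=[0, 1, 0, 0]; VV[3]=max(VV[3],msg_vec) then VV[3][3]++ -> VV[3]=[1, 1, 3, 2]
Event 7: LOCAL 3: VV[3][3]++ -> VV[3]=[1, 1, 3, 3]
Event 1 stamp: [1, 0, 0, 0]
Event 7 stamp: [1, 1, 3, 3]
[1, 0, 0, 0] <= [1, 1, 3, 3]? True. Equal? False. Happens-before: True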